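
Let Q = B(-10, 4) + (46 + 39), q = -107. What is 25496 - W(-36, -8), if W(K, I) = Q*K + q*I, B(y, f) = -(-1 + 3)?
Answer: 27628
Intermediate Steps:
B(y, f) = -2 (B(y, f) = -1*2 = -2)
Q = 83 (Q = -2 + (46 + 39) = -2 + 85 = 83)
W(K, I) = -107*I + 83*K (W(K, I) = 83*K - 107*I = -107*I + 83*K)
25496 - W(-36, -8) = 25496 - (-107*(-8) + 83*(-36)) = 25496 - (856 - 2988) = 25496 - 1*(-2132) = 25496 + 2132 = 27628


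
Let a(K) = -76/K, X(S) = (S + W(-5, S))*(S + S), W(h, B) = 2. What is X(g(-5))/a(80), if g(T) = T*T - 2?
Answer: -23000/19 ≈ -1210.5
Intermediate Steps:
g(T) = -2 + T² (g(T) = T² - 2 = -2 + T²)
X(S) = 2*S*(2 + S) (X(S) = (S + 2)*(S + S) = (2 + S)*(2*S) = 2*S*(2 + S))
X(g(-5))/a(80) = (2*(-2 + (-5)²)*(2 + (-2 + (-5)²)))/((-76/80)) = (2*(-2 + 25)*(2 + (-2 + 25)))/((-76*1/80)) = (2*23*(2 + 23))/(-19/20) = (2*23*25)*(-20/19) = 1150*(-20/19) = -23000/19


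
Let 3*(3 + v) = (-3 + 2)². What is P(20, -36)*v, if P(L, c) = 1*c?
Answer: 96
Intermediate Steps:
v = -8/3 (v = -3 + (-3 + 2)²/3 = -3 + (⅓)*(-1)² = -3 + (⅓)*1 = -3 + ⅓ = -8/3 ≈ -2.6667)
P(L, c) = c
P(20, -36)*v = -36*(-8/3) = 96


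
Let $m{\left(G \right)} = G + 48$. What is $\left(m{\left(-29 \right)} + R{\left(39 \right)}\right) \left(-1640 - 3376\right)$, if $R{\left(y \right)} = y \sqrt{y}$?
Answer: $-95304 - 195624 \sqrt{39} \approx -1.317 \cdot 10^{6}$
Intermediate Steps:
$m{\left(G \right)} = 48 + G$
$R{\left(y \right)} = y^{\frac{3}{2}}$
$\left(m{\left(-29 \right)} + R{\left(39 \right)}\right) \left(-1640 - 3376\right) = \left(\left(48 - 29\right) + 39^{\frac{3}{2}}\right) \left(-1640 - 3376\right) = \left(19 + 39 \sqrt{39}\right) \left(-5016\right) = -95304 - 195624 \sqrt{39}$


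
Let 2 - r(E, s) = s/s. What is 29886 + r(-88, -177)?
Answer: 29887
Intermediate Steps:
r(E, s) = 1 (r(E, s) = 2 - s/s = 2 - 1*1 = 2 - 1 = 1)
29886 + r(-88, -177) = 29886 + 1 = 29887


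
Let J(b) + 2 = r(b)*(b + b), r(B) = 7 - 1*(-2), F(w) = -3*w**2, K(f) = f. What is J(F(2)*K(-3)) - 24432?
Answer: -23786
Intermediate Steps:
r(B) = 9 (r(B) = 7 + 2 = 9)
J(b) = -2 + 18*b (J(b) = -2 + 9*(b + b) = -2 + 9*(2*b) = -2 + 18*b)
J(F(2)*K(-3)) - 24432 = (-2 + 18*(-3*2**2*(-3))) - 24432 = (-2 + 18*(-3*4*(-3))) - 24432 = (-2 + 18*(-12*(-3))) - 24432 = (-2 + 18*36) - 24432 = (-2 + 648) - 24432 = 646 - 24432 = -23786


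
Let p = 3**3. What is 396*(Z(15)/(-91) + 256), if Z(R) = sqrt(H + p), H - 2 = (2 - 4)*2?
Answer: 9223236/91 ≈ 1.0135e+5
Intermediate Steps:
H = -2 (H = 2 + (2 - 4)*2 = 2 - 2*2 = 2 - 4 = -2)
p = 27
Z(R) = 5 (Z(R) = sqrt(-2 + 27) = sqrt(25) = 5)
396*(Z(15)/(-91) + 256) = 396*(5/(-91) + 256) = 396*(5*(-1/91) + 256) = 396*(-5/91 + 256) = 396*(23291/91) = 9223236/91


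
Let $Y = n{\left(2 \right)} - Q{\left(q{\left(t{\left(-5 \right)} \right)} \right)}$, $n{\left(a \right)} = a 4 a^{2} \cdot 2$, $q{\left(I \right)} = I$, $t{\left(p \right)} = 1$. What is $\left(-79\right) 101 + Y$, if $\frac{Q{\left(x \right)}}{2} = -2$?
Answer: $-7911$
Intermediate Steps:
$Q{\left(x \right)} = -4$ ($Q{\left(x \right)} = 2 \left(-2\right) = -4$)
$n{\left(a \right)} = 8 a^{3}$ ($n{\left(a \right)} = 4 a^{3} \cdot 2 = 8 a^{3}$)
$Y = 68$ ($Y = 8 \cdot 2^{3} - -4 = 8 \cdot 8 + 4 = 64 + 4 = 68$)
$\left(-79\right) 101 + Y = \left(-79\right) 101 + 68 = -7979 + 68 = -7911$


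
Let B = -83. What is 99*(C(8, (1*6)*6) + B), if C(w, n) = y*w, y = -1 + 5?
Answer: -5049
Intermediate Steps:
y = 4
C(w, n) = 4*w
99*(C(8, (1*6)*6) + B) = 99*(4*8 - 83) = 99*(32 - 83) = 99*(-51) = -5049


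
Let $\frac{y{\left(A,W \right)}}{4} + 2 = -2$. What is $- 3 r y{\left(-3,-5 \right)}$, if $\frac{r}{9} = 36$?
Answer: $15552$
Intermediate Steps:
$r = 324$ ($r = 9 \cdot 36 = 324$)
$y{\left(A,W \right)} = -16$ ($y{\left(A,W \right)} = -8 + 4 \left(-2\right) = -8 - 8 = -16$)
$- 3 r y{\left(-3,-5 \right)} = \left(-3\right) 324 \left(-16\right) = \left(-972\right) \left(-16\right) = 15552$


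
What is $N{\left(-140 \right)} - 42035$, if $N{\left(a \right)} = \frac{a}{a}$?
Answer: $-42034$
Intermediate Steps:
$N{\left(a \right)} = 1$
$N{\left(-140 \right)} - 42035 = 1 - 42035 = -42034$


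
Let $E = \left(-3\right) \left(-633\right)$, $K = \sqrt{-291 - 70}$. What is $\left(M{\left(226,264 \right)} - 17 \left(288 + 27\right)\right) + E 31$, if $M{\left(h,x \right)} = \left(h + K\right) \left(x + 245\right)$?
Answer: $168548 + 9671 i \approx 1.6855 \cdot 10^{5} + 9671.0 i$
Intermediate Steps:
$K = 19 i$ ($K = \sqrt{-361} = 19 i \approx 19.0 i$)
$E = 1899$
$M{\left(h,x \right)} = \left(245 + x\right) \left(h + 19 i\right)$ ($M{\left(h,x \right)} = \left(h + 19 i\right) \left(x + 245\right) = \left(h + 19 i\right) \left(245 + x\right) = \left(245 + x\right) \left(h + 19 i\right)$)
$\left(M{\left(226,264 \right)} - 17 \left(288 + 27\right)\right) + E 31 = \left(\left(245 \cdot 226 + 4655 i + 226 \cdot 264 + 19 i 264\right) - 17 \left(288 + 27\right)\right) + 1899 \cdot 31 = \left(\left(55370 + 4655 i + 59664 + 5016 i\right) - 5355\right) + 58869 = \left(\left(115034 + 9671 i\right) - 5355\right) + 58869 = \left(109679 + 9671 i\right) + 58869 = 168548 + 9671 i$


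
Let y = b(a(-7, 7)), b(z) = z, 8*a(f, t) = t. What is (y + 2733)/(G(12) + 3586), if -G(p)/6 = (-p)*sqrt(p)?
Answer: 39214703/51188752 - 196839*sqrt(3)/6398594 ≈ 0.71280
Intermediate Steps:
a(f, t) = t/8
y = 7/8 (y = (1/8)*7 = 7/8 ≈ 0.87500)
G(p) = 6*p**(3/2) (G(p) = -6*(-p)*sqrt(p) = -(-6)*p**(3/2) = 6*p**(3/2))
(y + 2733)/(G(12) + 3586) = (7/8 + 2733)/(6*12**(3/2) + 3586) = 21871/(8*(6*(24*sqrt(3)) + 3586)) = 21871/(8*(144*sqrt(3) + 3586)) = 21871/(8*(3586 + 144*sqrt(3)))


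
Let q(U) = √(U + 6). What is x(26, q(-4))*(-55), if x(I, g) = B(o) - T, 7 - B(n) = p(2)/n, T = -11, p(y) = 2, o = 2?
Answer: -935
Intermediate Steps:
q(U) = √(6 + U)
B(n) = 7 - 2/n
x(I, g) = 17 (x(I, g) = (7 - 2/2) - 1*(-11) = (7 - 2*½) + 11 = (7 - 1) + 11 = 6 + 11 = 17)
x(26, q(-4))*(-55) = 17*(-55) = -935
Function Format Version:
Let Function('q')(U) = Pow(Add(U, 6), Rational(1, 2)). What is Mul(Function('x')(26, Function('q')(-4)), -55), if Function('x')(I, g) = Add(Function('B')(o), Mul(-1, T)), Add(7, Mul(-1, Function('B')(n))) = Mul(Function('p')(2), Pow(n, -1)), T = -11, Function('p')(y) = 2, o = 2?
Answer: -935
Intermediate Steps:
Function('q')(U) = Pow(Add(6, U), Rational(1, 2))
Function('B')(n) = Add(7, Mul(-2, Pow(n, -1))) (Function('B')(n) = Add(7, Mul(-1, Mul(2, Pow(n, -1)))) = Add(7, Mul(-2, Pow(n, -1))))
Function('x')(I, g) = 17 (Function('x')(I, g) = Add(Add(7, Mul(-2, Pow(2, -1))), Mul(-1, -11)) = Add(Add(7, Mul(-2, Rational(1, 2))), 11) = Add(Add(7, -1), 11) = Add(6, 11) = 17)
Mul(Function('x')(26, Function('q')(-4)), -55) = Mul(17, -55) = -935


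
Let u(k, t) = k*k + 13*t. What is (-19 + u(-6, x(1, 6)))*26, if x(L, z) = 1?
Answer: 780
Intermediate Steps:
u(k, t) = k² + 13*t
(-19 + u(-6, x(1, 6)))*26 = (-19 + ((-6)² + 13*1))*26 = (-19 + (36 + 13))*26 = (-19 + 49)*26 = 30*26 = 780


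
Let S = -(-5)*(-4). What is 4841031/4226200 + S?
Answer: -79682969/4226200 ≈ -18.855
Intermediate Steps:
S = -20 (S = -5*4 = -20)
4841031/4226200 + S = 4841031/4226200 - 20 = -79682969/4226200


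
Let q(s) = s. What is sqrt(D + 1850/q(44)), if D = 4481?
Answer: sqrt(2189154)/22 ≈ 67.254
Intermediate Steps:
sqrt(D + 1850/q(44)) = sqrt(4481 + 1850/44) = sqrt(4481 + 1850*(1/44)) = sqrt(4481 + 925/22) = sqrt(99507/22) = sqrt(2189154)/22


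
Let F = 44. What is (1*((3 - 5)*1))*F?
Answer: -88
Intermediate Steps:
(1*((3 - 5)*1))*F = (1*((3 - 5)*1))*44 = (1*(-2*1))*44 = (1*(-2))*44 = -2*44 = -88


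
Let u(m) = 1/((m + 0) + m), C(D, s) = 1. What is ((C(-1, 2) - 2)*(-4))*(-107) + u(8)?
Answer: -6847/16 ≈ -427.94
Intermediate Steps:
u(m) = 1/(2*m) (u(m) = 1/(m + m) = 1/(2*m))
((C(-1, 2) - 2)*(-4))*(-107) + u(8) = ((1 - 2)*(-4))*(-107) + (½)/8 = -1*(-4)*(-107) + (½)*(⅛) = 4*(-107) + 1/16 = -428 + 1/16 = -6847/16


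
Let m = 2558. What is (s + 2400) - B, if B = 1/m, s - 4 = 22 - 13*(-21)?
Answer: 6904041/2558 ≈ 2699.0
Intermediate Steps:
s = 299 (s = 4 + (22 - 13*(-21)) = 4 + (22 + 273) = 4 + 295 = 299)
B = 1/2558 ≈ 0.00039093
(s + 2400) - B = (299 + 2400) - 1*1/2558 = 2699 - 1/2558 = 6904041/2558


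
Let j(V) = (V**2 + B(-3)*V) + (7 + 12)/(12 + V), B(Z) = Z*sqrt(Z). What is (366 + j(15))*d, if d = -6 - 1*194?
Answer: -3195200/27 + 9000*I*sqrt(3) ≈ -1.1834e+5 + 15588.0*I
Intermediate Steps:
B(Z) = Z**(3/2)
j(V) = V**2 + 19/(12 + V) - 3*I*V*sqrt(3) (j(V) = (V**2 + (-3)**(3/2)*V) + (7 + 12)/(12 + V) = (V**2 + (-3*I*sqrt(3))*V) + 19/(12 + V) = (V**2 - 3*I*V*sqrt(3)) + 19/(12 + V) = V**2 + 19/(12 + V) - 3*I*V*sqrt(3))
d = -200 (d = -6 - 194 = -200)
(366 + j(15))*d = (366 + (19 + 15**3 + 12*15**2 - 36*I*15*sqrt(3) - 3*I*sqrt(3)*15**2)/(12 + 15))*(-200) = (366 + (19 + 3375 + 12*225 - 540*I*sqrt(3) - 3*I*sqrt(3)*225)/27)*(-200) = (366 + (19 + 3375 + 2700 - 540*I*sqrt(3) - 675*I*sqrt(3))/27)*(-200) = (366 + (6094 - 1215*I*sqrt(3))/27)*(-200) = (366 + (6094/27 - 45*I*sqrt(3)))*(-200) = (15976/27 - 45*I*sqrt(3))*(-200) = -3195200/27 + 9000*I*sqrt(3)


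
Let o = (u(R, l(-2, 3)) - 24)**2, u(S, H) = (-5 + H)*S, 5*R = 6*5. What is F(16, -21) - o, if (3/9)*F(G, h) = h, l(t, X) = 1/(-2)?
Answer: -3312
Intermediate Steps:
l(t, X) = -1/2
F(G, h) = 3*h
R = 6 (R = (6*5)/5 = (1/5)*30 = 6)
u(S, H) = S*(-5 + H)
o = 3249 (o = (6*(-5 - 1/2) - 24)**2 = (6*(-11/2) - 24)**2 = (-33 - 24)**2 = (-57)**2 = 3249)
F(16, -21) - o = 3*(-21) - 1*3249 = -63 - 3249 = -3312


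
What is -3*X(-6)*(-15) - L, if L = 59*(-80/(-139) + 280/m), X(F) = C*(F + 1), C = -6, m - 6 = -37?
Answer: 7967110/4309 ≈ 1848.9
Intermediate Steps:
m = -31 (m = 6 - 37 = -31)
X(F) = -6 - 6*F (X(F) = -6*(F + 1) = -6*(1 + F) = -6 - 6*F)
L = -2149960/4309 (L = 59*(-80/(-139) + 280/(-31)) = 59*(-80*(-1/139) + 280*(-1/31)) = 59*(80/139 - 280/31) = 59*(-36440/4309) = -2149960/4309 ≈ -498.95)
-3*X(-6)*(-15) - L = -3*(-6 - 6*(-6))*(-15) - 1*(-2149960/4309) = -3*(-6 + 36)*(-15) + 2149960/4309 = -3*30*(-15) + 2149960/4309 = -90*(-15) + 2149960/4309 = 1350 + 2149960/4309 = 7967110/4309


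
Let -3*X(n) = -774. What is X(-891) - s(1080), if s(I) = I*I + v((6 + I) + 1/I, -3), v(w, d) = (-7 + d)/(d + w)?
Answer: -1363967484222/1169641 ≈ -1.1661e+6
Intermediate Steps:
X(n) = 258 (X(n) = -⅓*(-774) = 258)
v(w, d) = (-7 + d)/(d + w)
s(I) = I² - 10/(3 + I + 1/I) (s(I) = I*I + (-7 - 3)/(-3 + ((6 + I) + 1/I)) = I² - 10/(-3 + (6 + I + 1/I)) = I² - 10/(3 + I + 1/I))
X(-891) - s(1080) = 258 - 1080*(-10 + 1080*(1 + 1080*(3 + 1080)))/(1 + 1080*(3 + 1080)) = 258 - 1080*(-10 + 1080*(1 + 1080*1083))/(1 + 1080*1083) = 258 - 1080*(-10 + 1080*(1 + 1169640))/(1 + 1169640) = 258 - 1080*(-10 + 1080*1169641)/1169641 = 258 - 1080*(-10 + 1263212280)/1169641 = 258 - 1080*1263212270/1169641 = 258 - 1*1364269251600/1169641 = 258 - 1364269251600/1169641 = -1363967484222/1169641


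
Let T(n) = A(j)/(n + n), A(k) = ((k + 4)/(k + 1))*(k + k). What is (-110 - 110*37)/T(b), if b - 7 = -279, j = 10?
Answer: 625328/7 ≈ 89333.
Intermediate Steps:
b = -272 (b = 7 - 279 = -272)
A(k) = 2*k*(4 + k)/(1 + k) (A(k) = ((4 + k)/(1 + k))*(2*k) = 2*k*(4 + k)/(1 + k))
T(n) = 140/(11*n) (T(n) = (2*10*(4 + 10)/(1 + 10))/(n + n) = (2*10*14/11)/((2*n)) = (2*10*(1/11)*14)*(1/(2*n)) = 280*(1/(2*n))/11 = 140/(11*n))
(-110 - 110*37)/T(b) = (-110 - 110*37)/(((140/11)/(-272))) = (-110 - 4070)/(((140/11)*(-1/272))) = -4180/(-35/748) = -4180*(-748/35) = 625328/7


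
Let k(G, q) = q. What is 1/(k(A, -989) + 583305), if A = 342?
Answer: 1/582316 ≈ 1.7173e-6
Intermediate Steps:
1/(k(A, -989) + 583305) = 1/(-989 + 583305) = 1/582316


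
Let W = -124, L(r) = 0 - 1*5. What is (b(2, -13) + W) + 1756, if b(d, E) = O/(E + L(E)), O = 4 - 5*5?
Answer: 9799/6 ≈ 1633.2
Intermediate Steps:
L(r) = -5 (L(r) = 0 - 5 = -5)
O = -21 (O = 4 - 25 = -21)
b(d, E) = -21/(-5 + E) (b(d, E) = -21/(E - 5) = -21/(-5 + E))
(b(2, -13) + W) + 1756 = (-21/(-5 - 13) - 124) + 1756 = (-21/(-18) - 124) + 1756 = (-21*(-1/18) - 124) + 1756 = (7/6 - 124) + 1756 = -737/6 + 1756 = 9799/6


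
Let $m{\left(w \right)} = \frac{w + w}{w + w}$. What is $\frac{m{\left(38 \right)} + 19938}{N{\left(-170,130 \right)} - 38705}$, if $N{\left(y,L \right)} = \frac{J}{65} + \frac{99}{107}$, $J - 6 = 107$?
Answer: $- \frac{138675745}{269174749} \approx -0.51519$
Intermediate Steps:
$J = 113$ ($J = 6 + 107 = 113$)
$m{\left(w \right)} = 1$ ($m{\left(w \right)} = \frac{2 w}{2 w} = 2 w \frac{1}{2 w} = 1$)
$N{\left(y,L \right)} = \frac{18526}{6955}$ ($N{\left(y,L \right)} = \frac{113}{65} + \frac{99}{107} = \frac{18526}{6955}$)
$\frac{m{\left(38 \right)} + 19938}{N{\left(-170,130 \right)} - 38705} = \frac{1 + 19938}{\frac{18526}{6955} - 38705} = \frac{19939}{- \frac{269174749}{6955}} = 19939 \left(- \frac{6955}{269174749}\right) = - \frac{138675745}{269174749}$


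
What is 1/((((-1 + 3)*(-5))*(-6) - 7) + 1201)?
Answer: 1/1254 ≈ 0.00079745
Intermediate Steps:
1/((((-1 + 3)*(-5))*(-6) - 7) + 1201) = 1/(((2*(-5))*(-6) - 7) + 1201) = 1/((-10*(-6) - 7) + 1201) = 1/((60 - 7) + 1201) = 1/(53 + 1201) = 1/1254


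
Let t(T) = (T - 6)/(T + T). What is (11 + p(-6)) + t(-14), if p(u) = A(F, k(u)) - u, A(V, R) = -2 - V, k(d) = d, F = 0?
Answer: 110/7 ≈ 15.714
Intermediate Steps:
t(T) = (-6 + T)/(2*T) (t(T) = (-6 + T)/((2*T)) = (-6 + T)*(1/(2*T)) = (-6 + T)/(2*T))
p(u) = -2 - u (p(u) = (-2 - 1*0) - u = (-2 + 0) - u = -2 - u)
(11 + p(-6)) + t(-14) = (11 + (-2 - 1*(-6))) + (½)*(-6 - 14)/(-14) = (11 + (-2 + 6)) + (½)*(-1/14)*(-20) = (11 + 4) + 5/7 = 15 + 5/7 = 110/7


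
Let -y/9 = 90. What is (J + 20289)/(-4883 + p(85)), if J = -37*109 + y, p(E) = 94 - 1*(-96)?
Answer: -15446/4693 ≈ -3.2913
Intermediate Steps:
y = -810 (y = -9*90 = -810)
p(E) = 190 (p(E) = 94 + 96 = 190)
J = -4843 (J = -37*109 - 810 = -4033 - 810 = -4843)
(J + 20289)/(-4883 + p(85)) = (-4843 + 20289)/(-4883 + 190) = 15446/(-4693) = 15446*(-1/4693) = -15446/4693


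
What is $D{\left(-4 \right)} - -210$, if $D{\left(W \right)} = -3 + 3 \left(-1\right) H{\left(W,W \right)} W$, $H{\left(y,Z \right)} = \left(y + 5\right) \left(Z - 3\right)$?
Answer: $123$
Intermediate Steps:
$H{\left(y,Z \right)} = \left(-3 + Z\right) \left(5 + y\right)$ ($H{\left(y,Z \right)} = \left(5 + y\right) \left(-3 + Z\right) = \left(-3 + Z\right) \left(5 + y\right)$)
$D{\left(W \right)} = -3 + W \left(45 - 6 W - 3 W^{2}\right)$ ($D{\left(W \right)} = -3 + 3 \left(-1\right) \left(-15 - 3 W + 5 W + W W\right) W = -3 + - 3 \left(-15 - 3 W + 5 W + W^{2}\right) W = -3 + - 3 \left(-15 + W^{2} + 2 W\right) W = -3 + \left(45 - 6 W - 3 W^{2}\right) W = -3 + W \left(45 - 6 W - 3 W^{2}\right)$)
$D{\left(-4 \right)} - -210 = \left(-3 - - 12 \left(-15 + \left(-4\right)^{2} + 2 \left(-4\right)\right)\right) - -210 = \left(-3 - - 12 \left(-15 + 16 - 8\right)\right) + 210 = \left(-3 - \left(-12\right) \left(-7\right)\right) + 210 = \left(-3 - 84\right) + 210 = -87 + 210 = 123$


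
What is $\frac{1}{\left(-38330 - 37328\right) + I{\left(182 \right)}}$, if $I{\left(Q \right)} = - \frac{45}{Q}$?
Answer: $- \frac{182}{13769801} \approx -1.3217 \cdot 10^{-5}$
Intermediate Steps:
$\frac{1}{\left(-38330 - 37328\right) + I{\left(182 \right)}} = \frac{1}{\left(-38330 - 37328\right) - \frac{45}{182}} = \frac{1}{-75658 - \frac{45}{182}} = \frac{1}{- \frac{13769801}{182}} = - \frac{182}{13769801}$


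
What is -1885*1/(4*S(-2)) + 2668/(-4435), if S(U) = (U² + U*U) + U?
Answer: -8424007/106440 ≈ -79.143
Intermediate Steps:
S(U) = U + 2*U² (S(U) = (U² + U²) + U = 2*U² + U = U + 2*U²)
-1885*1/(4*S(-2)) + 2668/(-4435) = -1885*(-1/(8*(1 + 2*(-2)))) + 2668/(-4435) = -1885*(-1/(8*(1 - 4))) + 2668*(-1/4435) = -1885/(4*(-2*(-3))) - 2668/4435 = -1885/(4*6) - 2668/4435 = -1885/24 - 2668/4435 = -8424007/106440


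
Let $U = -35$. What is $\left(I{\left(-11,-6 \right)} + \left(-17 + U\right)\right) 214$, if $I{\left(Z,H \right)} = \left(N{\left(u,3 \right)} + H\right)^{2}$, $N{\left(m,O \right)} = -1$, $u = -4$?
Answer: $-642$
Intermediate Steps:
$I{\left(Z,H \right)} = \left(-1 + H\right)^{2}$
$\left(I{\left(-11,-6 \right)} + \left(-17 + U\right)\right) 214 = \left(\left(-1 - 6\right)^{2} - 52\right) 214 = \left(\left(-7\right)^{2} - 52\right) 214 = \left(49 - 52\right) 214 = \left(-3\right) 214 = -642$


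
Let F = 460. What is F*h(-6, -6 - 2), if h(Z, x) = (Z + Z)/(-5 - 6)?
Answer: 5520/11 ≈ 501.82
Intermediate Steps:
h(Z, x) = -2*Z/11 (h(Z, x) = (2*Z)/(-11) = (2*Z)*(-1/11) = -2*Z/11)
F*h(-6, -6 - 2) = 460*(-2/11*(-6)) = 460*(12/11) = 5520/11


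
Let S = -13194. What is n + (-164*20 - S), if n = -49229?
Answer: -39315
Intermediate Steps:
n + (-164*20 - S) = -49229 + (-164*20 - 1*(-13194)) = -49229 + (-3280 + 13194) = -49229 + 9914 = -39315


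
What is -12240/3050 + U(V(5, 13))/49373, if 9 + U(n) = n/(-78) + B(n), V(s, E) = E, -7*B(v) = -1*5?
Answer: -2538275459/632468130 ≈ -4.0133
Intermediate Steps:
B(v) = 5/7 (B(v) = -(-1)*5/7 = -⅐*(-5) = 5/7)
U(n) = -58/7 - n/78 (U(n) = -9 + (n/(-78) + 5/7) = -9 + (n*(-1/78) + 5/7) = -9 + (-n/78 + 5/7) = -9 + (5/7 - n/78) = -58/7 - n/78)
-12240/3050 + U(V(5, 13))/49373 = -12240/3050 + (-58/7 - 1/78*13)/49373 = -12240*1/3050 + (-58/7 - ⅙)*(1/49373) = -1224/305 - 355/42*1/49373 = -1224/305 - 355/2073666 = -2538275459/632468130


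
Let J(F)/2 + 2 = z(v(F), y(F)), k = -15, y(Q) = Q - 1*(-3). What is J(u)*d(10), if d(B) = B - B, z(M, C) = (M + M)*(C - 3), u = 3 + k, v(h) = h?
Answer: 0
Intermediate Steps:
y(Q) = 3 + Q (y(Q) = Q + 3 = 3 + Q)
u = -12 (u = 3 - 15 = -12)
z(M, C) = 2*M*(-3 + C) (z(M, C) = (2*M)*(-3 + C) = 2*M*(-3 + C))
d(B) = 0
J(F) = -4 + 4*F**2 (J(F) = -4 + 2*(2*F*(-3 + (3 + F))) = -4 + 2*(2*F*F) = -4 + 2*(2*F**2) = -4 + 4*F**2)
J(u)*d(10) = (-4 + 4*(-12)**2)*0 = (-4 + 4*144)*0 = (-4 + 576)*0 = 572*0 = 0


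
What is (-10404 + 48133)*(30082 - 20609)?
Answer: 357406817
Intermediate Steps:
(-10404 + 48133)*(30082 - 20609) = 37729*9473 = 357406817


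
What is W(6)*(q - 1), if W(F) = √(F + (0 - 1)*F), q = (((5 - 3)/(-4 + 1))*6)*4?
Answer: 0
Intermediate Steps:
q = -16 (q = ((2/(-3))*6)*4 = ((2*(-⅓))*6)*4 = -⅔*6*4 = -4*4 = -16)
W(F) = 0 (W(F) = √(F - F) = √0 = 0)
W(6)*(q - 1) = 0*(-16 - 1) = 0*(-17) = 0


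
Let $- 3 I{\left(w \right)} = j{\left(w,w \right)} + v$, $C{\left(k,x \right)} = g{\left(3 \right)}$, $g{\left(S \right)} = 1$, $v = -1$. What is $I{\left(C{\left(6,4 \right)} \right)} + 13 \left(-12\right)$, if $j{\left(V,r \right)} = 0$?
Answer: $- \frac{467}{3} \approx -155.67$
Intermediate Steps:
$C{\left(k,x \right)} = 1$
$I{\left(w \right)} = \frac{1}{3}$ ($I{\left(w \right)} = - \frac{0 - 1}{3} = \left(- \frac{1}{3}\right) \left(-1\right) = \frac{1}{3}$)
$I{\left(C{\left(6,4 \right)} \right)} + 13 \left(-12\right) = \frac{1}{3} + 13 \left(-12\right) = \frac{1}{3} - 156 = - \frac{467}{3}$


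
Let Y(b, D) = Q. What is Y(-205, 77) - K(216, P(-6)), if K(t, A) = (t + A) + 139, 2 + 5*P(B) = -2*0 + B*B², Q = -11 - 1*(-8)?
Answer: -1572/5 ≈ -314.40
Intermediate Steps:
Q = -3 (Q = -11 + 8 = -3)
Y(b, D) = -3
P(B) = -⅖ + B³/5 (P(B) = -⅖ + (-2*0 + B*B²)/5 = -⅖ + (0 + B³)/5 = -⅖ + B³/5)
K(t, A) = 139 + A + t (K(t, A) = (A + t) + 139 = 139 + A + t)
Y(-205, 77) - K(216, P(-6)) = -3 - (139 + (-⅖ + (⅕)*(-6)³) + 216) = -3 - (139 + (-⅖ + (⅕)*(-216)) + 216) = -3 - (139 + (-⅖ - 216/5) + 216) = -3 - (139 - 218/5 + 216) = -3 - 1*1557/5 = -3 - 1557/5 = -1572/5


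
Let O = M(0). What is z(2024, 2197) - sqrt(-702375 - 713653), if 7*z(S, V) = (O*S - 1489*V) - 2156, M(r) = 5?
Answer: -3263369/7 - 2*I*sqrt(354007) ≈ -4.662e+5 - 1190.0*I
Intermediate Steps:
O = 5
z(S, V) = -308 - 1489*V/7 + 5*S/7 (z(S, V) = ((5*S - 1489*V) - 2156)/7 = ((-1489*V + 5*S) - 2156)/7 = (-2156 - 1489*V + 5*S)/7 = -308 - 1489*V/7 + 5*S/7)
z(2024, 2197) - sqrt(-702375 - 713653) = (-308 - 1489/7*2197 + (5/7)*2024) - sqrt(-702375 - 713653) = (-308 - 3271333/7 + 10120/7) - sqrt(-1416028) = -3263369/7 - 2*I*sqrt(354007)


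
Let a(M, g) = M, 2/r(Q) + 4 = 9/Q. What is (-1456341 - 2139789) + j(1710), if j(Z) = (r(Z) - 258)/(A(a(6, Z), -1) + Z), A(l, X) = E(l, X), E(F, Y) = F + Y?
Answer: -4681028675252/1301685 ≈ -3.5961e+6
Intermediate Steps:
r(Q) = 2/(-4 + 9/Q)
A(l, X) = X + l (A(l, X) = l + X = X + l)
j(Z) = (-258 - 2*Z/(-9 + 4*Z))/(5 + Z) (j(Z) = (-2*Z/(-9 + 4*Z) - 258)/((-1 + 6) + Z) = (-258 - 2*Z/(-9 + 4*Z))/(5 + Z))
(-1456341 - 2139789) + j(1710) = (-1456341 - 2139789) + 2*(1161 - 517*1710)/((-9 + 4*1710)*(5 + 1710)) = -3596130 + 2*(1161 - 884070)/((-9 + 6840)*1715) = -3596130 + 2*(1/1715)*(-882909)/6831 = -3596130 + 2*(1/6831)*(1/1715)*(-882909) = -3596130 - 196202/1301685 = -4681028675252/1301685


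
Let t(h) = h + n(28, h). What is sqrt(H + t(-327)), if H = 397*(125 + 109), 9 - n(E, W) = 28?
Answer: 2*sqrt(23138) ≈ 304.22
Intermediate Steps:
n(E, W) = -19 (n(E, W) = 9 - 1*28 = 9 - 28 = -19)
H = 92898 (H = 397*234 = 92898)
t(h) = -19 + h (t(h) = h - 19 = -19 + h)
sqrt(H + t(-327)) = sqrt(92898 + (-19 - 327)) = sqrt(92898 - 346) = sqrt(92552) = 2*sqrt(23138)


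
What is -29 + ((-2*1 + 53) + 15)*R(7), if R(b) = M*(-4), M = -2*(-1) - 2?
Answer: -29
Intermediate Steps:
M = 0 (M = 2 - 2 = 0)
R(b) = 0 (R(b) = 0*(-4) = 0)
-29 + ((-2*1 + 53) + 15)*R(7) = -29 + ((-2*1 + 53) + 15)*0 = -29 + ((-2 + 53) + 15)*0 = -29 + (51 + 15)*0 = -29 + 66*0 = -29 + 0 = -29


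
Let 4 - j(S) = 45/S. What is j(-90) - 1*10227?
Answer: -20445/2 ≈ -10223.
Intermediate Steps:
j(S) = 4 - 45/S
j(-90) - 1*10227 = (4 - 45/(-90)) - 1*10227 = (4 - 45*(-1/90)) - 10227 = (4 + ½) - 10227 = 9/2 - 10227 = -20445/2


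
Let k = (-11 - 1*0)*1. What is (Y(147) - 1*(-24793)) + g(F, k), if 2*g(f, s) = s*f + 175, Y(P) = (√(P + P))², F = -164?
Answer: 52153/2 ≈ 26077.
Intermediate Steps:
k = -11 (k = (-11 + 0)*1 = -11*1 = -11)
Y(P) = 2*P (Y(P) = (√(2*P))² = (√2*√P)² = 2*P)
g(f, s) = 175/2 + f*s/2 (g(f, s) = (s*f + 175)/2 = (f*s + 175)/2 = (175 + f*s)/2 = 175/2 + f*s/2)
(Y(147) - 1*(-24793)) + g(F, k) = (2*147 - 1*(-24793)) + (175/2 + (½)*(-164)*(-11)) = (294 + 24793) + (175/2 + 902) = 25087 + 1979/2 = 52153/2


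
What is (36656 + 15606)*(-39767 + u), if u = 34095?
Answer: -296430064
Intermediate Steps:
(36656 + 15606)*(-39767 + u) = (36656 + 15606)*(-39767 + 34095) = 52262*(-5672) = -296430064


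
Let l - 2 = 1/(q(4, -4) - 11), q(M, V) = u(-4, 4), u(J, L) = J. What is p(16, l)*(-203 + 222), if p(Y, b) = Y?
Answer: 304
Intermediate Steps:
q(M, V) = -4
l = 29/15 (l = 2 + 1/(-4 - 11) = 2 + 1/(-15) = 2 - 1/15 = 29/15 ≈ 1.9333)
p(16, l)*(-203 + 222) = 16*(-203 + 222) = 16*19 = 304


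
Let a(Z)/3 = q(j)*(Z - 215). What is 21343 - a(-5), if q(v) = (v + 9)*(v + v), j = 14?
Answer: 446383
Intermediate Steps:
q(v) = 2*v*(9 + v) (q(v) = (9 + v)*(2*v) = 2*v*(9 + v))
a(Z) = -415380 + 1932*Z (a(Z) = 3*((2*14*(9 + 14))*(Z - 215)) = 3*((2*14*23)*(-215 + Z)) = 3*(644*(-215 + Z)) = 3*(-138460 + 644*Z) = -415380 + 1932*Z)
21343 - a(-5) = 21343 - (-415380 + 1932*(-5)) = 21343 - (-415380 - 9660) = 21343 - 1*(-425040) = 21343 + 425040 = 446383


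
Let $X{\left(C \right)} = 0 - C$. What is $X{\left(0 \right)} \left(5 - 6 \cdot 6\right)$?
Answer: $0$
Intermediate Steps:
$X{\left(C \right)} = - C$
$X{\left(0 \right)} \left(5 - 6 \cdot 6\right) = \left(-1\right) 0 \left(5 - 6 \cdot 6\right) = 0 \left(5 - 36\right) = 0 \left(-31\right) = 0$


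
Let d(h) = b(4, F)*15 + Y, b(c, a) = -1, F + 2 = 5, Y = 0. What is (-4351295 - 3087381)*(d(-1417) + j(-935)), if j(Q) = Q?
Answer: 7066742200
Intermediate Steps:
F = 3 (F = -2 + 5 = 3)
d(h) = -15 (d(h) = -1*15 + 0 = -15 + 0 = -15)
(-4351295 - 3087381)*(d(-1417) + j(-935)) = (-4351295 - 3087381)*(-15 - 935) = -7438676*(-950) = 7066742200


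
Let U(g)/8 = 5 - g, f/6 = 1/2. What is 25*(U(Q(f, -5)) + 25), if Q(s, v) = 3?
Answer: 1025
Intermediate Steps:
f = 3 (f = 6/2 = 6*(1/2) = 3)
U(g) = 40 - 8*g (U(g) = 8*(5 - g) = 40 - 8*g)
25*(U(Q(f, -5)) + 25) = 25*((40 - 8*3) + 25) = 25*((40 - 24) + 25) = 25*(16 + 25) = 25*41 = 1025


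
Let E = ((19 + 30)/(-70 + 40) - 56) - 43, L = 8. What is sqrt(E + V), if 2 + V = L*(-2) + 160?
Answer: sqrt(37230)/30 ≈ 6.4317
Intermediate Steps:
V = 142 (V = -2 + (8*(-2) + 160) = -2 + (-16 + 160) = -2 + 144 = 142)
E = -3019/30 (E = (49/(-30) - 56) - 43 = (49*(-1/30) - 56) - 43 = (-49/30 - 56) - 43 = -1729/30 - 43 = -3019/30 ≈ -100.63)
sqrt(E + V) = sqrt(-3019/30 + 142) = sqrt(1241/30) = sqrt(37230)/30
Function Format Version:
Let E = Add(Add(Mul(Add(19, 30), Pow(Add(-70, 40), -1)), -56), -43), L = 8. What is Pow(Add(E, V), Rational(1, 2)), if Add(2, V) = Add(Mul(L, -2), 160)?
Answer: Mul(Rational(1, 30), Pow(37230, Rational(1, 2))) ≈ 6.4317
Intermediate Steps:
V = 142 (V = Add(-2, Add(Mul(8, -2), 160)) = Add(-2, Add(-16, 160)) = Add(-2, 144) = 142)
E = Rational(-3019, 30) (E = Add(Add(Mul(49, Pow(-30, -1)), -56), -43) = Add(Add(Mul(49, Rational(-1, 30)), -56), -43) = Add(Add(Rational(-49, 30), -56), -43) = Add(Rational(-1729, 30), -43) = Rational(-3019, 30) ≈ -100.63)
Pow(Add(E, V), Rational(1, 2)) = Pow(Add(Rational(-3019, 30), 142), Rational(1, 2)) = Pow(Rational(1241, 30), Rational(1, 2)) = Mul(Rational(1, 30), Pow(37230, Rational(1, 2)))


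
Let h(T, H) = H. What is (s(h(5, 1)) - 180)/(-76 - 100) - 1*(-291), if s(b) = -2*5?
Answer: 25703/88 ≈ 292.08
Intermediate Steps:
s(b) = -10
(s(h(5, 1)) - 180)/(-76 - 100) - 1*(-291) = (-10 - 180)/(-76 - 100) - 1*(-291) = -190/(-176) + 291 = -190*(-1/176) + 291 = 95/88 + 291 = 25703/88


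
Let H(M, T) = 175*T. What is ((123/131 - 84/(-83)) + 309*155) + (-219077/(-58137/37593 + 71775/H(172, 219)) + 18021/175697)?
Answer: -2488701418075206445695/3991679777842538 ≈ -6.2347e+5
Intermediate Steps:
((123/131 - 84/(-83)) + 309*155) + (-219077/(-58137/37593 + 71775/H(172, 219)) + 18021/175697) = ((123/131 - 84/(-83)) + 309*155) + (-219077/(-58137/37593 + 71775/((175*219))) + 18021/175697) = ((123*(1/131) - 84*(-1/83)) + 47895) + (-219077/(-58137*1/37593 + 71775/38325) + 18021*(1/175697)) = ((123/131 + 84/83) + 47895) + (-219077/(-19379/12531 + 71775*(1/38325)) + 18021/175697) = (21213/10873 + 47895) + (-219077/(-19379/12531 + 957/511) + 18021/175697) = 520783548/10873 + (-219077/2089498/6403341 + 18021/175697) = 520783548/10873 + (-219077*6403341/2089498 + 18021/175697) = 520783548/10873 + (-1402824736257/2089498 + 18021/175697) = 520783548/10873 - 246472060031302671/367118530106 = -2488701418075206445695/3991679777842538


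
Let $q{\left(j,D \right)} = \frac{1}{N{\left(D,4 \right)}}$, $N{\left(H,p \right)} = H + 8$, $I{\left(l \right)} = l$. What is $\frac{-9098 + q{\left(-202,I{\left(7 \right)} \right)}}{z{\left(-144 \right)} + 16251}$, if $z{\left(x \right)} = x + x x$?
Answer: $- \frac{136469}{552645} \approx -0.24694$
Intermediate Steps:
$z{\left(x \right)} = x + x^{2}$
$N{\left(H,p \right)} = 8 + H$
$q{\left(j,D \right)} = \frac{1}{8 + D}$
$\frac{-9098 + q{\left(-202,I{\left(7 \right)} \right)}}{z{\left(-144 \right)} + 16251} = \frac{-9098 + \frac{1}{8 + 7}}{- 144 \left(1 - 144\right) + 16251} = \frac{-9098 + \frac{1}{15}}{\left(-144\right) \left(-143\right) + 16251} = \frac{-9098 + \frac{1}{15}}{20592 + 16251} = - \frac{136469}{15 \cdot 36843} = \left(- \frac{136469}{15}\right) \frac{1}{36843} = - \frac{136469}{552645}$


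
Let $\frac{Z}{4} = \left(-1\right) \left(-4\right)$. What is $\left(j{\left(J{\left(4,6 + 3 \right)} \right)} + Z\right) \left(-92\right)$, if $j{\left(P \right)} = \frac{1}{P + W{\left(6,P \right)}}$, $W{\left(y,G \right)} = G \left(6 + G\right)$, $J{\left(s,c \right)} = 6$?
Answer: $- \frac{57454}{39} \approx -1473.2$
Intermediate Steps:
$Z = 16$ ($Z = 4 \left(\left(-1\right) \left(-4\right)\right) = 4 \cdot 4 = 16$)
$j{\left(P \right)} = \frac{1}{P + P \left(6 + P\right)}$
$\left(j{\left(J{\left(4,6 + 3 \right)} \right)} + Z\right) \left(-92\right) = \left(\frac{1}{6 \left(7 + 6\right)} + 16\right) \left(-92\right) = \left(\frac{1}{6 \cdot 13} + 16\right) \left(-92\right) = \left(\frac{1}{6} \cdot \frac{1}{13} + 16\right) \left(-92\right) = \left(\frac{1}{78} + 16\right) \left(-92\right) = \frac{1249}{78} \left(-92\right) = - \frac{57454}{39}$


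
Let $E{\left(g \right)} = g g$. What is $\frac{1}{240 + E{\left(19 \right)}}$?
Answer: $\frac{1}{601} \approx 0.0016639$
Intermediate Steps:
$E{\left(g \right)} = g^{2}$
$\frac{1}{240 + E{\left(19 \right)}} = \frac{1}{240 + 19^{2}} = \frac{1}{240 + 361} = \frac{1}{601}$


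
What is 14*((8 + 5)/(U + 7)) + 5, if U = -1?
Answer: 106/3 ≈ 35.333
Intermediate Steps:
14*((8 + 5)/(U + 7)) + 5 = 14*((8 + 5)/(-1 + 7)) + 5 = 14*(13/6) + 5 = 91/3 + 5 = 106/3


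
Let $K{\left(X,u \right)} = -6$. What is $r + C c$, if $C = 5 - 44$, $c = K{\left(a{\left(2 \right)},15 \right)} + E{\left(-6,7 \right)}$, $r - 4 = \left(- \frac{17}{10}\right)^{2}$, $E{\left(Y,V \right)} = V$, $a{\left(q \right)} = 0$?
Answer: $- \frac{3211}{100} \approx -32.11$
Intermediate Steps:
$r = \frac{689}{100}$ ($r = 4 + \left(- \frac{17}{10}\right)^{2} = 4 + \frac{289}{100} = \frac{689}{100} \approx 6.89$)
$c = 1$ ($c = -6 + 7 = 1$)
$C = -39$ ($C = 5 - 44 = -39$)
$r + C c = \frac{689}{100} - 39 = - \frac{3211}{100}$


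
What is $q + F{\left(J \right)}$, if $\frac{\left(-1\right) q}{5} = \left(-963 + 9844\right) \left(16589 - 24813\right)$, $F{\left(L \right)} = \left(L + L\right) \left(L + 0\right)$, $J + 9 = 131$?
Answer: $365216488$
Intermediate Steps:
$J = 122$ ($J = -9 + 131 = 122$)
$F{\left(L \right)} = 2 L^{2}$ ($F{\left(L \right)} = 2 L L = 2 L^{2}$)
$q = 365186720$ ($q = - 5 \left(-963 + 9844\right) \left(16589 - 24813\right) = - 5 \cdot 8881 \left(-8224\right) = \left(-5\right) \left(-73037344\right) = 365186720$)
$q + F{\left(J \right)} = 365186720 + 2 \cdot 122^{2} = 365186720 + 2 \cdot 14884 = 365186720 + 29768 = 365216488$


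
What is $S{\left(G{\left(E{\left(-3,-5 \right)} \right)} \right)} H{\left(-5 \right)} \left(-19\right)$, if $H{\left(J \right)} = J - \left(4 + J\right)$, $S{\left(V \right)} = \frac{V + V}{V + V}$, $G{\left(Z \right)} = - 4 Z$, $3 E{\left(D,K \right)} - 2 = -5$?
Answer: $76$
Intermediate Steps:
$E{\left(D,K \right)} = -1$ ($E{\left(D,K \right)} = \frac{2}{3} + \frac{1}{3} \left(-5\right) = \frac{2}{3} - \frac{5}{3} = -1$)
$S{\left(V \right)} = 1$ ($S{\left(V \right)} = \frac{2 V}{2 V} = 2 V \frac{1}{2 V} = 1$)
$H{\left(J \right)} = -4$
$S{\left(G{\left(E{\left(-3,-5 \right)} \right)} \right)} H{\left(-5 \right)} \left(-19\right) = 1 \left(-4\right) \left(-19\right) = \left(-4\right) \left(-19\right) = 76$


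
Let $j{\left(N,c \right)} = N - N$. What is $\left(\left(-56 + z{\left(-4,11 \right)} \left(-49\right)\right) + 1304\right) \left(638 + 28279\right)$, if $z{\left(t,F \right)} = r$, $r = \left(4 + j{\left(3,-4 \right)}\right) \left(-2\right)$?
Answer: $47423880$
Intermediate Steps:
$j{\left(N,c \right)} = 0$
$r = -8$ ($r = \left(4 + 0\right) \left(-2\right) = 4 \left(-2\right) = -8$)
$z{\left(t,F \right)} = -8$
$\left(\left(-56 + z{\left(-4,11 \right)} \left(-49\right)\right) + 1304\right) \left(638 + 28279\right) = \left(\left(-56 - -392\right) + 1304\right) \left(638 + 28279\right) = \left(\left(-56 + 392\right) + 1304\right) 28917 = \left(336 + 1304\right) 28917 = 1640 \cdot 28917 = 47423880$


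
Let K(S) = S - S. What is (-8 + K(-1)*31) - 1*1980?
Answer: -1988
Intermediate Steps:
K(S) = 0
(-8 + K(-1)*31) - 1*1980 = (-8 + 0*31) - 1*1980 = (-8 + 0) - 1980 = -8 - 1980 = -1988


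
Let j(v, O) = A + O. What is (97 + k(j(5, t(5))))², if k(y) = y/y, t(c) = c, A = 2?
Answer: 9604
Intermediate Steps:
j(v, O) = 2 + O
k(y) = 1
(97 + k(j(5, t(5))))² = (97 + 1)² = 98² = 9604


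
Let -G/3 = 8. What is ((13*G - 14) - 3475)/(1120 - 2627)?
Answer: 3801/1507 ≈ 2.5222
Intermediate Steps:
G = -24 (G = -3*8 = -24)
((13*G - 14) - 3475)/(1120 - 2627) = ((13*(-24) - 14) - 3475)/(1120 - 2627) = ((-312 - 14) - 3475)/(-1507) = (-326 - 3475)*(-1/1507) = -3801*(-1/1507) = 3801/1507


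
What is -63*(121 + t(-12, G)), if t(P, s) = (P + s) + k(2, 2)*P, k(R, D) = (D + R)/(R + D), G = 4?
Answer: -6363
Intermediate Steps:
k(R, D) = 1 (k(R, D) = (D + R)/(D + R) = 1)
t(P, s) = s + 2*P (t(P, s) = (P + s) + 1*P = (P + s) + P = s + 2*P)
-63*(121 + t(-12, G)) = -63*(121 + (4 + 2*(-12))) = -63*(121 + (4 - 24)) = -63*(121 - 20) = -63*101 = -6363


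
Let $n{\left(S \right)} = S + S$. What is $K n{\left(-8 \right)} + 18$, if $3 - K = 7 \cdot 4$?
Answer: $418$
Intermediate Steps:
$n{\left(S \right)} = 2 S$
$K = -25$ ($K = 3 - 7 \cdot 4 = 3 - 28 = -25$)
$K n{\left(-8 \right)} + 18 = - 25 \cdot 2 \left(-8\right) + 18 = \left(-25\right) \left(-16\right) + 18 = 400 + 18 = 418$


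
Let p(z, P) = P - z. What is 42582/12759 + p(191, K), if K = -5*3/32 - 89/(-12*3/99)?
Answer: 7705573/136096 ≈ 56.619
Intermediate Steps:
K = 7817/32 (K = -15*1/32 - 89/((-36*1/99)) = -15/32 - 89/(-4/11) = -15/32 - 89*(-11/4) = -15/32 + 979/4 = 7817/32 ≈ 244.28)
42582/12759 + p(191, K) = 42582/12759 + (7817/32 - 1*191) = 42582*(1/12759) + (7817/32 - 191) = 14194/4253 + 1705/32 = 7705573/136096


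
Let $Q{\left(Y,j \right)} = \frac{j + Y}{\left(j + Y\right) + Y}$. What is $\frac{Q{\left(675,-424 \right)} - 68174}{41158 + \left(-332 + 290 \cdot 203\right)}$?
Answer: $- \frac{63128873}{92318496} \approx -0.68382$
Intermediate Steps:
$Q{\left(Y,j \right)} = \frac{Y + j}{j + 2 Y}$ ($Q{\left(Y,j \right)} = \frac{Y + j}{\left(Y + j\right) + Y} = \frac{Y + j}{j + 2 Y}$)
$\frac{Q{\left(675,-424 \right)} - 68174}{41158 + \left(-332 + 290 \cdot 203\right)} = \frac{\frac{675 - 424}{-424 + 2 \cdot 675} - 68174}{41158 + \left(-332 + 290 \cdot 203\right)} = \frac{\frac{1}{-424 + 1350} \cdot 251 - 68174}{41158 + \left(-332 + 58870\right)} = \frac{\frac{1}{926} \cdot 251 - 68174}{41158 + 58538} = \frac{\frac{1}{926} \cdot 251 - 68174}{99696} = \left(\frac{251}{926} - 68174\right) \frac{1}{99696} = \left(- \frac{63128873}{926}\right) \frac{1}{99696} = - \frac{63128873}{92318496}$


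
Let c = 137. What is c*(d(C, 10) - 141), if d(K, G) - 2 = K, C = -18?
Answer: -21509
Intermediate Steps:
d(K, G) = 2 + K
c*(d(C, 10) - 141) = 137*((2 - 18) - 141) = 137*(-16 - 141) = 137*(-157) = -21509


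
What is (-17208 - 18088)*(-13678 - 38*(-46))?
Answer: 421081280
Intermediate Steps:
(-17208 - 18088)*(-13678 - 38*(-46)) = -35296*(-13678 + 1748) = -35296*(-11930) = 421081280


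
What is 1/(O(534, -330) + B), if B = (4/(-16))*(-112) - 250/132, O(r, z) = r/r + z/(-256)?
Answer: 4224/119941 ≈ 0.035217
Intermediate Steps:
O(r, z) = 1 - z/256 (O(r, z) = 1 + z*(-1/256) = 1 - z/256)
B = 1723/66 (B = (4*(-1/16))*(-112) - 250*1/132 = -¼*(-112) - 125/66 = 28 - 125/66 = 1723/66 ≈ 26.106)
1/(O(534, -330) + B) = 1/((1 - 1/256*(-330)) + 1723/66) = 1/((1 + 165/128) + 1723/66) = 1/(293/128 + 1723/66) = 1/(119941/4224) = 4224/119941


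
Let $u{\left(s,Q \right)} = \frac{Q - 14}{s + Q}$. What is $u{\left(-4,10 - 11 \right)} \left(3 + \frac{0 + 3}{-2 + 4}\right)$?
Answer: $\frac{27}{2} \approx 13.5$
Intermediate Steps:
$u{\left(s,Q \right)} = \frac{-14 + Q}{Q + s}$
$u{\left(-4,10 - 11 \right)} \left(3 + \frac{0 + 3}{-2 + 4}\right) = \frac{-14 + \left(10 - 11\right)}{\left(10 - 11\right) - 4} \left(3 + \frac{0 + 3}{-2 + 4}\right) = \frac{-14 + \left(10 - 11\right)}{\left(10 - 11\right) - 4} \left(3 + \frac{3}{2}\right) = \frac{-14 - 1}{-1 - 4} \left(3 + 3 \cdot \frac{1}{2}\right) = \frac{1}{-5} \left(-15\right) \left(3 + \frac{3}{2}\right) = \left(- \frac{1}{5}\right) \left(-15\right) \frac{9}{2} = 3 \cdot \frac{9}{2} = \frac{27}{2}$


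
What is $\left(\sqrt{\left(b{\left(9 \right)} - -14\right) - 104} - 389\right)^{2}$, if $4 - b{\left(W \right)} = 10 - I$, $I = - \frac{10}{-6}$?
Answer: $\frac{\left(1167 - i \sqrt{849}\right)^{2}}{9} \approx 1.5123 \cdot 10^{5} - 7556.4 i$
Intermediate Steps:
$I = \frac{5}{3}$ ($I = \left(-10\right) \left(- \frac{1}{6}\right) = \frac{5}{3} \approx 1.6667$)
$b{\left(W \right)} = - \frac{13}{3}$ ($b{\left(W \right)} = 4 - \left(10 - \frac{5}{3}\right) = 4 - \frac{25}{3} = - \frac{13}{3}$)
$\left(\sqrt{\left(b{\left(9 \right)} - -14\right) - 104} - 389\right)^{2} = \left(\sqrt{\left(- \frac{13}{3} - -14\right) - 104} - 389\right)^{2} = \left(\sqrt{\left(- \frac{13}{3} + 14\right) - 104} - 389\right)^{2} = \left(\sqrt{\frac{29}{3} - 104} - 389\right)^{2} = \left(\sqrt{- \frac{283}{3}} - 389\right)^{2} = \left(\frac{i \sqrt{849}}{3} - 389\right)^{2} = \left(-389 + \frac{i \sqrt{849}}{3}\right)^{2}$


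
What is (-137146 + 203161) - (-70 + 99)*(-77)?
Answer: 68248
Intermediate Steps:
(-137146 + 203161) - (-70 + 99)*(-77) = 66015 - 29*(-77) = 66015 - 1*(-2233) = 66015 + 2233 = 68248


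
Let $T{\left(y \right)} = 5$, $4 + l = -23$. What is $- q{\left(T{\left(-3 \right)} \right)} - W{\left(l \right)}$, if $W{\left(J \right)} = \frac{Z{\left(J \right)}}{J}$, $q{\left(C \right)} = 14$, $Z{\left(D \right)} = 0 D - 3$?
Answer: $- \frac{127}{9} \approx -14.111$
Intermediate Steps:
$l = -27$ ($l = -4 - 23 = -27$)
$Z{\left(D \right)} = -3$ ($Z{\left(D \right)} = 0 - 3 = -3$)
$W{\left(J \right)} = - \frac{3}{J}$
$- q{\left(T{\left(-3 \right)} \right)} - W{\left(l \right)} = \left(-1\right) 14 - - \frac{3}{-27} = -14 - \left(-3\right) \left(- \frac{1}{27}\right) = -14 - \frac{1}{9} = - \frac{127}{9}$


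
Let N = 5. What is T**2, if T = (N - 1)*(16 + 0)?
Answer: 4096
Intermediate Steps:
T = 64 (T = (5 - 1)*(16 + 0) = 4*16 = 64)
T**2 = 64**2 = 4096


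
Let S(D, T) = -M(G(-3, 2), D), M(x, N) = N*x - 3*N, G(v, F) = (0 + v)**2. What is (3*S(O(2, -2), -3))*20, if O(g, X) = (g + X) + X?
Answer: 720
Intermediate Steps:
O(g, X) = g + 2*X (O(g, X) = (X + g) + X = g + 2*X)
G(v, F) = v**2
M(x, N) = -3*N + N*x
S(D, T) = -6*D (S(D, T) = -D*(-3 + (-3)**2) = -D*(-3 + 9) = -D*6 = -6*D)
(3*S(O(2, -2), -3))*20 = (3*(-6*(2 + 2*(-2))))*20 = (3*(-6*(2 - 4)))*20 = (3*(-6*(-2)))*20 = (3*12)*20 = 36*20 = 720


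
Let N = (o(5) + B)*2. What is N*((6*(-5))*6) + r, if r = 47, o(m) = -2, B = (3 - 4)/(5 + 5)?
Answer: 803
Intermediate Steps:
B = -⅒ (B = -1/10 = -1*⅒ = -⅒ ≈ -0.10000)
N = -21/5 (N = (-2 - ⅒)*2 = -21/10*2 = -21/5 ≈ -4.2000)
N*((6*(-5))*6) + r = -21*6*(-5)*6/5 + 47 = -(-126)*6 + 47 = -21/5*(-180) + 47 = 756 + 47 = 803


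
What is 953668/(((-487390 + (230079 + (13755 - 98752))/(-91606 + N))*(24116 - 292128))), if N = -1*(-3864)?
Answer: 10459592207/1432682215554693 ≈ 7.3007e-6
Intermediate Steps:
N = 3864
953668/(((-487390 + (230079 + (13755 - 98752))/(-91606 + N))*(24116 - 292128))) = 953668/(((-487390 + (230079 + (13755 - 98752))/(-91606 + 3864))*(24116 - 292128))) = 953668/(((-487390 + (230079 - 84997)/(-87742))*(-268012))) = 953668/(((-487390 + 145082*(-1/87742))*(-268012))) = 953668/(((-487390 - 72541/43871)*(-268012))) = 953668/((-21382359231/43871*(-268012))) = 953668/(5730728862218772/43871) = 953668*(43871/5730728862218772) = 10459592207/1432682215554693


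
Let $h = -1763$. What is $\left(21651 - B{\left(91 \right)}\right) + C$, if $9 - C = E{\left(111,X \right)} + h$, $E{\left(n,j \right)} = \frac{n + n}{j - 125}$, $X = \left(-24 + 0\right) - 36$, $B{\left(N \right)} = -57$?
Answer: $\frac{117406}{5} \approx 23481.0$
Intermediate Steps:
$X = -60$ ($X = -24 - 36 = -60$)
$E{\left(n,j \right)} = \frac{2 n}{-125 + j}$
$C = \frac{8866}{5}$ ($C = 9 - \left(2 \cdot 111 \frac{1}{-125 - 60} - 1763\right) = 9 - \left(2 \cdot 111 \frac{1}{-185} - 1763\right) = 9 - \left(2 \cdot 111 \left(- \frac{1}{185}\right) - 1763\right) = 9 - \left(- \frac{6}{5} - 1763\right) = 9 - - \frac{8821}{5} = 9 + \frac{8821}{5} = \frac{8866}{5} \approx 1773.2$)
$\left(21651 - B{\left(91 \right)}\right) + C = \left(21651 - -57\right) + \frac{8866}{5} = \left(21651 + 57\right) + \frac{8866}{5} = 21708 + \frac{8866}{5} = \frac{117406}{5}$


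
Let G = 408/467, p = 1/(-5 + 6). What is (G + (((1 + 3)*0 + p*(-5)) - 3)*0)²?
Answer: 166464/218089 ≈ 0.76328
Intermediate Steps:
p = 1 (p = 1/1 = 1)
G = 408/467 (G = 408*(1/467) = 408/467 ≈ 0.87366)
(G + (((1 + 3)*0 + p*(-5)) - 3)*0)² = (408/467 + (((1 + 3)*0 + 1*(-5)) - 3)*0)² = (408/467 + ((4*0 - 5) - 3)*0)² = (408/467 + ((0 - 5) - 3)*0)² = (408/467 + (-5 - 3)*0)² = (408/467 - 8*0)² = (408/467 + 0)² = (408/467)² = 166464/218089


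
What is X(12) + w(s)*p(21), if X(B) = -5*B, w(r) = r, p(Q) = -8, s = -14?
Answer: 52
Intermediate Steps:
X(12) + w(s)*p(21) = -5*12 - 14*(-8) = -60 + 112 = 52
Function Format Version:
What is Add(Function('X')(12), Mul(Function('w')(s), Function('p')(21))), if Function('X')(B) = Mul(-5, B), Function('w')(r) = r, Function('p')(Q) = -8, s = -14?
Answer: 52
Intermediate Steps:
Add(Function('X')(12), Mul(Function('w')(s), Function('p')(21))) = Add(Mul(-5, 12), Mul(-14, -8)) = Add(-60, 112) = 52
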